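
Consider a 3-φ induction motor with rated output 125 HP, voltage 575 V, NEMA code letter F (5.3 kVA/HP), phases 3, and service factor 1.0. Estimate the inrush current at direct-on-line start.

665 A

S_LR = 5.3 × 125 = 662.5 kVA
I_LR = S_LR/(√3·V_L) = 662500/(1.732×575) = 665 A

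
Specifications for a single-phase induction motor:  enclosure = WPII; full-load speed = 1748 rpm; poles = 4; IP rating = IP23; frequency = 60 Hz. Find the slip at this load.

n_s = 120f/p = 120×60/4 = 1800 rpm
s = (n_s − n)/n_s = (1800 − 1748)/1800 = 0.0289

2.89 %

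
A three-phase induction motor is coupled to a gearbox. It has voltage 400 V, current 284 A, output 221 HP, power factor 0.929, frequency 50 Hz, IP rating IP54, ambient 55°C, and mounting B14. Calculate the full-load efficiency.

90.2 %

P_out = 221 × 746 = 164866 W
P_in = √3·V_L·I_L·cosφ = 1.732 × 400 × 284 × 0.929 = 182786 W
η = P_out / P_in = 164866 / 182786 = 0.902 = 90.2%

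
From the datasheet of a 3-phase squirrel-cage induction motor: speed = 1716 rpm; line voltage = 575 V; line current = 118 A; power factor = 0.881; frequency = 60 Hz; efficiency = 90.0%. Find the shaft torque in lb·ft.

P_in = √3·V·I·cosφ = 1.732 × 575 × 118 × 0.881 = 103532 W
P_out = η·P_in = 0.9 × 103532 = 93179 W
n = 1716 rpm
ω = 2π×1716/60 = 179.7 rad/s
τ = P_out/ω = 93179/179.7 = 518.5 N·m
In lb·ft: 518.5/1.356 = 382 lb·ft

382 lb·ft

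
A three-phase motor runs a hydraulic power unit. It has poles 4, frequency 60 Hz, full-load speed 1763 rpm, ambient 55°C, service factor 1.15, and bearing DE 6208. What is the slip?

2.06 %

n_s = 120f/p = 120×60/4 = 1800 rpm
s = (n_s − n)/n_s = (1800 − 1763)/1800 = 0.0206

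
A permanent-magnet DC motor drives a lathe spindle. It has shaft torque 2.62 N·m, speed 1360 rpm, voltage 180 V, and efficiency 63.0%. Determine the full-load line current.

ω = 2π×1360/60 = 142.4 rad/s; P_out = τω = 2.62 × 142.4 = 373 W
P_in = P_out / η = 373 / 0.630 = 592 W
I = P_in / V = 592 / 180 = 3.29 A

3.29 A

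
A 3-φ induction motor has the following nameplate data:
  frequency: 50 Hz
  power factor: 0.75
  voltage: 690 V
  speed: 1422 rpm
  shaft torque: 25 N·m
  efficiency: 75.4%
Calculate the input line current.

ω = 2π×1422/60 = 148.9 rad/s; P_out = τω = 25 × 148.9 = 3723 W
P_in = P_out / η = 3723 / 0.754 = 4938 W
I_L = P_in / (√3·V_L·cosφ) = 4938 / (1.732 × 690 × 0.75) = 5.51 A

5.51 A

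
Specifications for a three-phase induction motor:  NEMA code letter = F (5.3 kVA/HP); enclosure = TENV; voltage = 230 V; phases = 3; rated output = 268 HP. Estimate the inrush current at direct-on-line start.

3570 A

S_LR = 5.3 × 268 = 1420.4 kVA
I_LR = S_LR/(√3·V_L) = 1420400/(1.732×230) = 3570 A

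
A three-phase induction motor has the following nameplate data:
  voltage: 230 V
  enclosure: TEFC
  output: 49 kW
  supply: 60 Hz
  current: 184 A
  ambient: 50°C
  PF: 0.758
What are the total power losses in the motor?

6560 W

P_in = √3·V·I·cosφ = 1.732×230×184×0.758 = 55560 W
P_out = 49000 W
Losses = P_in − P_out = 55560 − 49000 = 6560 W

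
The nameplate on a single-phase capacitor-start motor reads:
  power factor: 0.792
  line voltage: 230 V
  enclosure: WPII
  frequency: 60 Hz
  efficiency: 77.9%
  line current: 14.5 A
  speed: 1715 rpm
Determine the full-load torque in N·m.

P_in = V·I·cosφ = 230 × 14.5 × 0.792 = 2641 W
P_out = η·P_in = 0.779 × 2641 = 2057 W
n = 1715 rpm
ω = 2π×1715/60 = 179.6 rad/s
τ = P_out/ω = 2057/179.6 = 11.5 N·m

11.5 N·m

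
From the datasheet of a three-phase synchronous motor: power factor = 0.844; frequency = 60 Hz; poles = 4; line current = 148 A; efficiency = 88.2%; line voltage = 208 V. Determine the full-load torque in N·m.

P_in = √3·V·I·cosφ = 1.732 × 208 × 148 × 0.844 = 45000 W
P_out = η·P_in = 0.882 × 45000 = 39690 W
n = n_s = 120×60/4 = 1800 rpm (synchronous)
ω = 2π×1800/60 = 188.5 rad/s
τ = P_out/ω = 39690/188.5 = 211 N·m

211 N·m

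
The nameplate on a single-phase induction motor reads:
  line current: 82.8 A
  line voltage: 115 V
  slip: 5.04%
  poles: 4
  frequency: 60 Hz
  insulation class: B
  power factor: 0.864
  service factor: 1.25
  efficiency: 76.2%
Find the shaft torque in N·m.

P_in = V·I·cosφ = 115 × 82.8 × 0.864 = 8227 W
P_out = η·P_in = 0.762 × 8227 = 6269 W
n_s = 120×60/4 = 1800 rpm; n = 1800×(1−0.0504) = 1709 rpm
ω = 2π×1709/60 = 179 rad/s
τ = P_out/ω = 6269/179 = 35 N·m

35 N·m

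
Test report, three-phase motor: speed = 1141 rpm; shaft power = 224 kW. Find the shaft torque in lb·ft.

ω = 2π × 1141/60 = 119.5 rad/s
τ = P/ω = 224000/119.5 = 1874 N·m
In lb·ft: 1874/1.356 = 1380 lb·ft

1380 lb·ft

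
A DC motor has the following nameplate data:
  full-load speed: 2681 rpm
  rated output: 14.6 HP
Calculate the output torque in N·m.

38.8 N·m

P_out = 14.6 × 746 = 10892 W
ω = 2π × 2681/60 = 280.8 rad/s
τ = P_out/ω = 10892/280.8 = 38.8 N·m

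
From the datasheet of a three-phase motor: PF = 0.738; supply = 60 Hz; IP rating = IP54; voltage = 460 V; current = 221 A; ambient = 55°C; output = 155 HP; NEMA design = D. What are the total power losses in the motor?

14.3 kW

P_in = √3·V·I·cosφ = 1.732×460×221×0.738 = 129943 W
P_out = 155×746 = 115630 W
Losses = P_in − P_out = 129943 − 115630 = 14313 W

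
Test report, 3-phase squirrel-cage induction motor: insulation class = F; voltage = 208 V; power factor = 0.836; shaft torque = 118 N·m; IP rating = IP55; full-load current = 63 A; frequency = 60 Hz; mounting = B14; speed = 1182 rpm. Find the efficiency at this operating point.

77.0 %

ω = 2π × 1182/60 = 123.8 rad/s; P_out = τω = 118 × 123.8 = 14608 W
P_in = √3·V_L·I_L·cosφ = 1.732 × 208 × 63 × 0.836 = 18974 W
η = P_out / P_in = 14608 / 18974 = 0.770 = 77.0%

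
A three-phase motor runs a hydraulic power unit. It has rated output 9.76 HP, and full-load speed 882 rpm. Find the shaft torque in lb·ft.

P_out = 9.76 × 746 = 7281 W
ω = 2π × 882/60 = 92.36 rad/s
τ = P_out/ω = 7281/92.36 = 78.83 N·m
In lb·ft: 78.83/1.356 = 58.1 lb·ft

58.1 lb·ft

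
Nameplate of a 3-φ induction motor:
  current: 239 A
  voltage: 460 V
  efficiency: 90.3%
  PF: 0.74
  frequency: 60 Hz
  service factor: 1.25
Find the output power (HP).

171 HP

P_in = √3·V·I·cosφ = 1.732 × 460 × 239 × 0.74 = 140908 W
P_out = η·P_in = 0.903 × 140908 = 127240 W
= 127240/746 = 171 HP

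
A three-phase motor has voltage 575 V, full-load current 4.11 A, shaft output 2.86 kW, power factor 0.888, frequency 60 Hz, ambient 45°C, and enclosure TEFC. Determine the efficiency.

P_out = 2.86 kW = 2860 W
P_in = √3·V_L·I_L·cosφ = 1.732 × 575 × 4.11 × 0.888 = 3635 W
η = P_out / P_in = 2860 / 3635 = 0.787 = 78.7%

78.7 %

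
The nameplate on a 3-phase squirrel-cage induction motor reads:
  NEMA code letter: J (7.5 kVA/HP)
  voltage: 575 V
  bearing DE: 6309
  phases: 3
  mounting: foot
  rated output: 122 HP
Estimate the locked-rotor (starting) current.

S_LR = 7.5 × 122 = 915 kVA
I_LR = S_LR/(√3·V_L) = 915000/(1.732×575) = 919 A

919 A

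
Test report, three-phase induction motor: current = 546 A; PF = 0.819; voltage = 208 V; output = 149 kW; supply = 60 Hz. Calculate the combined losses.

12100 W

P_in = √3·V·I·cosφ = 1.732×208×546×0.819 = 161097 W
P_out = 149000 W
Losses = P_in − P_out = 161097 − 149000 = 12097 W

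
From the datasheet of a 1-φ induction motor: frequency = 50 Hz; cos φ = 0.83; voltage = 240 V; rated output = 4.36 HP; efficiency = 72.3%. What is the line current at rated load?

22.6 A

P_out = 4.36 × 746 = 3253 W
P_in = P_out / η = 3253 / 0.723 = 4499 W
I = P_in / (V·cosφ) = 4499 / (240 × 0.83) = 22.6 A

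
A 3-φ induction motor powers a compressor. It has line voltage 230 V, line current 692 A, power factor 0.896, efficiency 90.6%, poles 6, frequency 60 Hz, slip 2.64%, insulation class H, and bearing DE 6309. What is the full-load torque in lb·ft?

1350 lb·ft

P_in = √3·V·I·cosφ = 1.732 × 230 × 692 × 0.896 = 246996 W
P_out = η·P_in = 0.906 × 246996 = 223778 W
n_s = 120×60/6 = 1200 rpm; n = 1200×(1−0.0264) = 1168 rpm
ω = 2π×1168/60 = 122.3 rad/s
τ = P_out/ω = 223778/122.3 = 1830 N·m
In lb·ft: 1830/1.356 = 1350 lb·ft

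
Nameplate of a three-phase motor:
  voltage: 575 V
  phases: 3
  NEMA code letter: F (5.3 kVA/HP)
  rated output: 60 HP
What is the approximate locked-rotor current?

319 A

S_LR = 5.3 × 60 = 318 kVA
I_LR = S_LR/(√3·V_L) = 318000/(1.732×575) = 319 A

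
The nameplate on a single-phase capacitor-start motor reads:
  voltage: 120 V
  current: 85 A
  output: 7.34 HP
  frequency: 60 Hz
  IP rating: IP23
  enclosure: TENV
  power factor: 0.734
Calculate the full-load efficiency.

73.1 %

P_out = 7.34 × 746 = 5476 W
P_in = V·I·cosφ = 120 × 85 × 0.734 = 7487 W
η = P_out / P_in = 5476 / 7487 = 0.731 = 73.1%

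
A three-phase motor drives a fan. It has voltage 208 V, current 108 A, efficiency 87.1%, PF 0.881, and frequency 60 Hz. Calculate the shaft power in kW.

29.9 kW

P_in = √3·V·I·cosφ = 1.732 × 208 × 108 × 0.881 = 34278 W
P_out = η·P_in = 0.871 × 34278 = 29856 W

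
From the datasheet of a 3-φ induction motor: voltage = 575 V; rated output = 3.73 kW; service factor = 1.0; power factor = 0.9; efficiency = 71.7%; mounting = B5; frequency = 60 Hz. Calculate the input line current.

5.8 A

P_out = 3.73 kW = 3730 W
P_in = P_out / η = 3730 / 0.717 = 5202 W
I_L = P_in / (√3·V_L·cosφ) = 5202 / (1.732 × 575 × 0.9) = 5.8 A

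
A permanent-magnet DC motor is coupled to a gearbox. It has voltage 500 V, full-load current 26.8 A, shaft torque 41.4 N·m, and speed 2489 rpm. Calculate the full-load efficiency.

ω = 2π × 2489/60 = 260.6 rad/s; P_out = τω = 41.4 × 260.6 = 10789 W
P_in = V·I = 500 × 26.8 = 13400 W
η = P_out / P_in = 10789 / 13400 = 0.805 = 80.5%

80.5 %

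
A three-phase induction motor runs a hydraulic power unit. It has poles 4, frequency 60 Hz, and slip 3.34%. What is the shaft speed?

1740 rpm

n_s = 120f/p = 120×60/4 = 1800 rpm
n = n_s(1 − s) = 1800 × (1 − 0.0334) = 1740 rpm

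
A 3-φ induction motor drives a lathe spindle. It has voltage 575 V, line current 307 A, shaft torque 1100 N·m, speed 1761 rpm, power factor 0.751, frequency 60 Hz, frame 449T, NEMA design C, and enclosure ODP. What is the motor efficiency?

88.3 %

ω = 2π × 1761/60 = 184.4 rad/s; P_out = τω = 1100 × 184.4 = 202840 W
P_in = √3·V_L·I_L·cosφ = 1.732 × 575 × 307 × 0.751 = 229612 W
η = P_out / P_in = 202840 / 229612 = 0.883 = 88.3%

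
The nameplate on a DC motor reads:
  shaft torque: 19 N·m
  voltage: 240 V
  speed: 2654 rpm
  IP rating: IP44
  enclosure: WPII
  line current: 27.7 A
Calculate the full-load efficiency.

ω = 2π × 2654/60 = 277.9 rad/s; P_out = τω = 19 × 277.9 = 5280 W
P_in = V·I = 240 × 27.7 = 6648 W
η = P_out / P_in = 5280 / 6648 = 0.794 = 79.4%

79.4 %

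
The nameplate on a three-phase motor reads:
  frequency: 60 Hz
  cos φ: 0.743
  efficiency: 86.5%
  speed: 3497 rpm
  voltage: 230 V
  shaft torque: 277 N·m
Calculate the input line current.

396 A

ω = 2π×3497/60 = 366.2 rad/s; P_out = τω = 277 × 366.2 = 101437 W
P_in = P_out / η = 101437 / 0.865 = 117268 W
I_L = P_in / (√3·V_L·cosφ) = 117268 / (1.732 × 230 × 0.743) = 396 A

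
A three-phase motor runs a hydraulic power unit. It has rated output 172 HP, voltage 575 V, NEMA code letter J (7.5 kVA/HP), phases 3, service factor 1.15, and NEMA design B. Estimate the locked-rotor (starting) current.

1300 A

S_LR = 7.5 × 172 = 1290 kVA
I_LR = S_LR/(√3·V_L) = 1290000/(1.732×575) = 1300 A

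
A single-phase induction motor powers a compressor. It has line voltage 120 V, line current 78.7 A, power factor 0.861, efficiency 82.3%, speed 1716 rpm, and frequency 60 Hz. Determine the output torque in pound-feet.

27.5 lb·ft

P_in = V·I·cosφ = 120 × 78.7 × 0.861 = 8131 W
P_out = η·P_in = 0.823 × 8131 = 6692 W
n = 1716 rpm
ω = 2π×1716/60 = 179.7 rad/s
τ = P_out/ω = 6692/179.7 = 37.24 N·m
In lb·ft: 37.24/1.356 = 27.5 lb·ft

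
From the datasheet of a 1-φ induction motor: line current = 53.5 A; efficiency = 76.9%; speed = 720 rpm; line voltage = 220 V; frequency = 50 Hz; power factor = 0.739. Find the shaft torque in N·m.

88.7 N·m

P_in = V·I·cosφ = 220 × 53.5 × 0.739 = 8698 W
P_out = η·P_in = 0.769 × 8698 = 6689 W
n = 720 rpm
ω = 2π×720/60 = 75.4 rad/s
τ = P_out/ω = 6689/75.4 = 88.7 N·m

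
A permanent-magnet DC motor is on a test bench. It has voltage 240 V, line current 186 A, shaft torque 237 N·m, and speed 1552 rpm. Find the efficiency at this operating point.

86.3 %

ω = 2π × 1552/60 = 162.5 rad/s; P_out = τω = 237 × 162.5 = 38513 W
P_in = V·I = 240 × 186 = 44640 W
η = P_out / P_in = 38513 / 44640 = 0.863 = 86.3%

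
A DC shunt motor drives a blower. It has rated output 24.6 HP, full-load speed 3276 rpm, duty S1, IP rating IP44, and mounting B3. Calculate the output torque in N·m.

P_out = 24.6 × 746 = 18352 W
ω = 2π × 3276/60 = 343.1 rad/s
τ = P_out/ω = 18352/343.1 = 53.5 N·m

53.5 N·m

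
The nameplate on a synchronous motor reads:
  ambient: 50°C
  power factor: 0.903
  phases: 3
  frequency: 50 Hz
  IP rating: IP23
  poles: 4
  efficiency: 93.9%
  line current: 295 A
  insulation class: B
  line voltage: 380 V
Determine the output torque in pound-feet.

773 lb·ft

P_in = √3·V·I·cosφ = 1.732 × 380 × 295 × 0.903 = 175324 W
P_out = η·P_in = 0.939 × 175324 = 164629 W
n = n_s = 120×50/4 = 1500 rpm (synchronous)
ω = 2π×1500/60 = 157.1 rad/s
τ = P_out/ω = 164629/157.1 = 1048 N·m
In lb·ft: 1048/1.356 = 773 lb·ft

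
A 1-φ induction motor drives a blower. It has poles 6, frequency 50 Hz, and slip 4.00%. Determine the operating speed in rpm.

960 rpm

n_s = 120f/p = 120×50/6 = 1000 rpm
n = n_s(1 − s) = 1000 × (1 − 0.04) = 960 rpm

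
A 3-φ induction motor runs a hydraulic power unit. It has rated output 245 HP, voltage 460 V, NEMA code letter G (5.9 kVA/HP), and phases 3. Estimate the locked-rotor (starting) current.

S_LR = 5.9 × 245 = 1445.5 kVA
I_LR = S_LR/(√3·V_L) = 1445500/(1.732×460) = 1810 A

1810 A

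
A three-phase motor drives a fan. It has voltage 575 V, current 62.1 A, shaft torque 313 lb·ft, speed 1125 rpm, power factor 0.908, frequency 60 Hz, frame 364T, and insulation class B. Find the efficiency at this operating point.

τ = 313 lb·ft × 1.356 = 424.4 N·m
ω = 2π × 1125/60 = 117.8 rad/s; P_out = τω = 424.4 × 117.8 = 49994 W
P_in = √3·V_L·I_L·cosφ = 1.732 × 575 × 62.1 × 0.908 = 56156 W
η = P_out / P_in = 49994 / 56156 = 0.890 = 89.0%

89.0 %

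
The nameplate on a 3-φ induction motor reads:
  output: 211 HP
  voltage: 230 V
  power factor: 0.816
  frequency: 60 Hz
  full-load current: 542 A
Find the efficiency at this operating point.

P_out = 211 × 746 = 157406 W
P_in = √3·V_L·I_L·cosφ = 1.732 × 230 × 542 × 0.816 = 176183 W
η = P_out / P_in = 157406 / 176183 = 0.893 = 89.3%

89.3 %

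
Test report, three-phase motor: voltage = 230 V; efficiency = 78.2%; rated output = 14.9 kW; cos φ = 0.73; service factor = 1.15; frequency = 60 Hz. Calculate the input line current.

65.5 A

P_out = 14.9 kW = 14900 W
P_in = P_out / η = 14900 / 0.782 = 19054 W
I_L = P_in / (√3·V_L·cosφ) = 19054 / (1.732 × 230 × 0.73) = 65.5 A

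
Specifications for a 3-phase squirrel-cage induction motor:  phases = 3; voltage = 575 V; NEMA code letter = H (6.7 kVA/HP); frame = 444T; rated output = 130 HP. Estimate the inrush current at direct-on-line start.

S_LR = 6.7 × 130 = 871 kVA
I_LR = S_LR/(√3·V_L) = 871000/(1.732×575) = 875 A

875 A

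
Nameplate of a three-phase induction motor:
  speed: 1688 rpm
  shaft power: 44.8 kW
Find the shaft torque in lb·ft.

187 lb·ft

ω = 2π × 1688/60 = 176.8 rad/s
τ = P/ω = 44800/176.8 = 253.4 N·m
In lb·ft: 253.4/1.356 = 187 lb·ft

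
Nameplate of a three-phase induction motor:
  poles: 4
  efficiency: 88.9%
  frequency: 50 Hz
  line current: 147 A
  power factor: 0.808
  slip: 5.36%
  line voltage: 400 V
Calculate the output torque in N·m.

P_in = √3·V·I·cosφ = 1.732 × 400 × 147 × 0.808 = 82288 W
P_out = η·P_in = 0.889 × 82288 = 73154 W
n_s = 120×50/4 = 1500 rpm; n = 1500×(1−0.0536) = 1420 rpm
ω = 2π×1420/60 = 148.7 rad/s
τ = P_out/ω = 73154/148.7 = 492 N·m

492 N·m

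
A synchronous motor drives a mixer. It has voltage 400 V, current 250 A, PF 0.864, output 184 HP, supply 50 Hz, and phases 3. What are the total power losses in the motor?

12400 W

P_in = √3·V·I·cosφ = 1.732×400×250×0.864 = 149645 W
P_out = 184×746 = 137264 W
Losses = P_in − P_out = 149645 − 137264 = 12381 W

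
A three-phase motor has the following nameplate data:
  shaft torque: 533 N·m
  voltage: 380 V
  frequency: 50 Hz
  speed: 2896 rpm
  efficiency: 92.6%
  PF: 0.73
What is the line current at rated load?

363 A

ω = 2π×2896/60 = 303.3 rad/s; P_out = τω = 533 × 303.3 = 161659 W
P_in = P_out / η = 161659 / 0.926 = 174578 W
I_L = P_in / (√3·V_L·cosφ) = 174578 / (1.732 × 380 × 0.73) = 363 A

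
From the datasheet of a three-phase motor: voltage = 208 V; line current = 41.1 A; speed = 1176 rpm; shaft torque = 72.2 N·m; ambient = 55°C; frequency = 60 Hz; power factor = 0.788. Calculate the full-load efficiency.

76.2 %

ω = 2π × 1176/60 = 123.2 rad/s; P_out = τω = 72.2 × 123.2 = 8895 W
P_in = √3·V_L·I_L·cosφ = 1.732 × 208 × 41.1 × 0.788 = 11668 W
η = P_out / P_in = 8895 / 11668 = 0.762 = 76.2%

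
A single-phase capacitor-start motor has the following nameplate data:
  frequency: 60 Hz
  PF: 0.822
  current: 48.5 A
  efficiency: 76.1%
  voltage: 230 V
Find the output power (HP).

9.35 HP

P_in = V·I·cosφ = 230 × 48.5 × 0.822 = 9169 W
P_out = η·P_in = 0.761 × 9169 = 6978 W
= 6978/746 = 9.35 HP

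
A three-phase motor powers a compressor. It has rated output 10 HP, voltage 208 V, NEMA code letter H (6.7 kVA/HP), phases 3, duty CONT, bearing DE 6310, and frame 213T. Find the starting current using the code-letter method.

186 A

S_LR = 6.7 × 10 = 67 kVA
I_LR = S_LR/(√3·V_L) = 67000/(1.732×208) = 186 A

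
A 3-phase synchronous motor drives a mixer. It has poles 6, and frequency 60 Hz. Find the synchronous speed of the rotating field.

n_s = 120f/p = 120×60/6 = 1200 rpm

1200 rpm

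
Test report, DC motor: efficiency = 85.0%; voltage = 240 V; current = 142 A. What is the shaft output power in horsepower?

P_in = V·I = 240 × 142 = 34080 W
P_out = η·P_in = 0.85 × 34080 = 28968 W
= 28968/746 = 38.8 HP

38.8 HP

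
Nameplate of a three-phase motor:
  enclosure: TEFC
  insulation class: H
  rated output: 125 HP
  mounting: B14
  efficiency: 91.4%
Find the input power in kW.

P_out = 125 × 746 = 93250 W
P_in = P_out/η = 93250/0.914 = 102024 W = 102 kW

102 kW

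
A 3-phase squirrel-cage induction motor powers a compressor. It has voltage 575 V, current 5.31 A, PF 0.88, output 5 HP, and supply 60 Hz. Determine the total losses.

924 W

P_in = √3·V·I·cosφ = 1.732×575×5.31×0.88 = 4654 W
P_out = 5×746 = 3730 W
Losses = P_in − P_out = 4654 − 3730 = 924 W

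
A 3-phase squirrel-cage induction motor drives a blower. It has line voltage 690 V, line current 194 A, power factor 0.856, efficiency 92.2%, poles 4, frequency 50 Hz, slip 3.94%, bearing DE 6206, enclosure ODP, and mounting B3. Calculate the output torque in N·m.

P_in = √3·V·I·cosφ = 1.732 × 690 × 194 × 0.856 = 198460 W
P_out = η·P_in = 0.922 × 198460 = 182980 W
n_s = 120×50/4 = 1500 rpm; n = 1500×(1−0.0394) = 1441 rpm
ω = 2π×1441/60 = 150.9 rad/s
τ = P_out/ω = 182980/150.9 = 1210 N·m

1210 N·m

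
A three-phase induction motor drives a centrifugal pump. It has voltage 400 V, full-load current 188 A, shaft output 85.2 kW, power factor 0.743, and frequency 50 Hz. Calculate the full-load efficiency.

88.0 %

P_out = 85.2 kW = 85200 W
P_in = √3·V_L·I_L·cosφ = 1.732 × 400 × 188 × 0.743 = 96773 W
η = P_out / P_in = 85200 / 96773 = 0.880 = 88.0%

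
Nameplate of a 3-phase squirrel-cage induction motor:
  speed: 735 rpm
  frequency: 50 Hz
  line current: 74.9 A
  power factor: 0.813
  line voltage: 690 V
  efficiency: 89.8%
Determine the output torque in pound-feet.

626 lb·ft

P_in = √3·V·I·cosφ = 1.732 × 690 × 74.9 × 0.813 = 72773 W
P_out = η·P_in = 0.898 × 72773 = 65350 W
n = 735 rpm
ω = 2π×735/60 = 76.97 rad/s
τ = P_out/ω = 65350/76.97 = 849 N·m
In lb·ft: 849/1.356 = 626 lb·ft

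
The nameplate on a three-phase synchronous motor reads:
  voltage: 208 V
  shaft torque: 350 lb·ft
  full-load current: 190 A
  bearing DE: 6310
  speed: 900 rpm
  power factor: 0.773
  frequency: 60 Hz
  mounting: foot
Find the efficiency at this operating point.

τ = 350 lb·ft × 1.356 = 474.6 N·m
ω = 2π × 900/60 = 94.25 rad/s; P_out = τω = 474.6 × 94.25 = 44731 W
P_in = √3·V_L·I_L·cosφ = 1.732 × 208 × 190 × 0.773 = 52911 W
η = P_out / P_in = 44731 / 52911 = 0.845 = 84.5%

84.5 %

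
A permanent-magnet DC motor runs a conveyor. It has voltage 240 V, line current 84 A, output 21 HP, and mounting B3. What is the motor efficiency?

77.7 %

P_out = 21 × 746 = 15666 W
P_in = V·I = 240 × 84 = 20160 W
η = P_out / P_in = 15666 / 20160 = 0.777 = 77.7%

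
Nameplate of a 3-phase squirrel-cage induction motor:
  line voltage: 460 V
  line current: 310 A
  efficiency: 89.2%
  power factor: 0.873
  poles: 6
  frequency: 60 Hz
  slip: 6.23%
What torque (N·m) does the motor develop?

1630 N·m

P_in = √3·V·I·cosφ = 1.732 × 460 × 310 × 0.873 = 215616 W
P_out = η·P_in = 0.892 × 215616 = 192329 W
n_s = 120×60/6 = 1200 rpm; n = 1200×(1−0.0623) = 1125 rpm
ω = 2π×1125/60 = 117.8 rad/s
τ = P_out/ω = 192329/117.8 = 1630 N·m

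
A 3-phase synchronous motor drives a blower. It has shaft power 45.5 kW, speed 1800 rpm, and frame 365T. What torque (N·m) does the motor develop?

ω = 2π × 1800/60 = 188.5 rad/s
τ = P/ω = 45500/188.5 = 241 N·m

241 N·m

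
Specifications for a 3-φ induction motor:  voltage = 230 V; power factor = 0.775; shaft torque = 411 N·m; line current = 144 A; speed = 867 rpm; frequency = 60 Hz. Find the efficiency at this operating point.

ω = 2π × 867/60 = 90.79 rad/s; P_out = τω = 411 × 90.79 = 37315 W
P_in = √3·V_L·I_L·cosφ = 1.732 × 230 × 144 × 0.775 = 44457 W
η = P_out / P_in = 37315 / 44457 = 0.839 = 83.9%

83.9 %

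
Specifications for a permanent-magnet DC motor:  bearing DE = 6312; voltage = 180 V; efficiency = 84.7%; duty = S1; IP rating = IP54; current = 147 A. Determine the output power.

P_in = V·I = 180 × 147 = 26460 W
P_out = η·P_in = 0.847 × 26460 = 22412 W

22.4 kW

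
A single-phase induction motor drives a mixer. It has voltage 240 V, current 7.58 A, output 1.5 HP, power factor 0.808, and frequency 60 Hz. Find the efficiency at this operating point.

76.1 %

P_out = 1.5 × 746 = 1119 W
P_in = V·I·cosφ = 240 × 7.58 × 0.808 = 1470 W
η = P_out / P_in = 1119 / 1470 = 0.761 = 76.1%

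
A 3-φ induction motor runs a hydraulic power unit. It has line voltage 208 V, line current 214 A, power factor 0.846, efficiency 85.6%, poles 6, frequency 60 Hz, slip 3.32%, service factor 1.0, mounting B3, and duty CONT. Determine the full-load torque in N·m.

460 N·m

P_in = √3·V·I·cosφ = 1.732 × 208 × 214 × 0.846 = 65222 W
P_out = η·P_in = 0.856 × 65222 = 55830 W
n_s = 120×60/6 = 1200 rpm; n = 1200×(1−0.0332) = 1160 rpm
ω = 2π×1160/60 = 121.5 rad/s
τ = P_out/ω = 55830/121.5 = 460 N·m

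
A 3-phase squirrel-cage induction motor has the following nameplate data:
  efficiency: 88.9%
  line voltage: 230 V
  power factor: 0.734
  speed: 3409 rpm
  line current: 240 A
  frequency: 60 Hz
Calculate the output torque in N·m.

175 N·m

P_in = √3·V·I·cosφ = 1.732 × 230 × 240 × 0.734 = 70175 W
P_out = η·P_in = 0.889 × 70175 = 62386 W
n = 3409 rpm
ω = 2π×3409/60 = 357 rad/s
τ = P_out/ω = 62386/357 = 175 N·m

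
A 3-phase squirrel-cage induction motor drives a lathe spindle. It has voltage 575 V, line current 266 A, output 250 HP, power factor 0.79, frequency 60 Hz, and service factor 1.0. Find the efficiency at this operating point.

89.1 %

P_out = 250 × 746 = 186500 W
P_in = √3·V_L·I_L·cosφ = 1.732 × 575 × 266 × 0.79 = 209278 W
η = P_out / P_in = 186500 / 209278 = 0.891 = 89.1%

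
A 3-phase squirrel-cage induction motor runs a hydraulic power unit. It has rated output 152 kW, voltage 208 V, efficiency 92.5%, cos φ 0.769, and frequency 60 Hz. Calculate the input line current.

593 A

P_out = 152 kW = 152000 W
P_in = P_out / η = 152000 / 0.925 = 164324 W
I_L = P_in / (√3·V_L·cosφ) = 164324 / (1.732 × 208 × 0.769) = 593 A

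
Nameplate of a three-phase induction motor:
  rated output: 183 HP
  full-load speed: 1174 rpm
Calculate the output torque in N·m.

P_out = 183 × 746 = 136518 W
ω = 2π × 1174/60 = 122.9 rad/s
τ = P_out/ω = 136518/122.9 = 1110 N·m

1110 N·m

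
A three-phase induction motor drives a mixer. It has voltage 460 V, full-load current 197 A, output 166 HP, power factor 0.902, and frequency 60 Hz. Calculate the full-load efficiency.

P_out = 166 × 746 = 123836 W
P_in = √3·V_L·I_L·cosφ = 1.732 × 460 × 197 × 0.902 = 141572 W
η = P_out / P_in = 123836 / 141572 = 0.875 = 87.5%

87.5 %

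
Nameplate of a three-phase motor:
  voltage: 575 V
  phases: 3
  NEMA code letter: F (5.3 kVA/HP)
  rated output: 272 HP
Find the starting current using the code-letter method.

S_LR = 5.3 × 272 = 1441.6 kVA
I_LR = S_LR/(√3·V_L) = 1441600/(1.732×575) = 1450 A

1450 A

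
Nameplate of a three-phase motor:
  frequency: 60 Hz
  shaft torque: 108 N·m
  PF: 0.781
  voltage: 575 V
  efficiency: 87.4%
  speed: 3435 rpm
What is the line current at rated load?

ω = 2π×3435/60 = 359.7 rad/s; P_out = τω = 108 × 359.7 = 38848 W
P_in = P_out / η = 38848 / 0.874 = 44449 W
I_L = P_in / (√3·V_L·cosφ) = 44449 / (1.732 × 575 × 0.781) = 57.1 A

57.1 A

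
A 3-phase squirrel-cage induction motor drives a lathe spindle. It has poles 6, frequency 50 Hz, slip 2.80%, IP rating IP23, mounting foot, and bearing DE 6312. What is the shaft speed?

972 rpm

n_s = 120f/p = 120×50/6 = 1000 rpm
n = n_s(1 − s) = 1000 × (1 − 0.028) = 972 rpm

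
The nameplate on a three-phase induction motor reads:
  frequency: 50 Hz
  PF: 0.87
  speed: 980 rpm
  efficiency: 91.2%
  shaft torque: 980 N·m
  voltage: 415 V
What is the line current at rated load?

ω = 2π×980/60 = 102.6 rad/s; P_out = τω = 980 × 102.6 = 100548 W
P_in = P_out / η = 100548 / 0.912 = 110250 W
I_L = P_in / (√3·V_L·cosφ) = 110250 / (1.732 × 415 × 0.87) = 176 A

176 A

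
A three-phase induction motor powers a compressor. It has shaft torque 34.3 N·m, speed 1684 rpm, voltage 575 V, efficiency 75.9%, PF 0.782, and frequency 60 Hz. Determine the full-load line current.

10.2 A

ω = 2π×1684/60 = 176.3 rad/s; P_out = τω = 34.3 × 176.3 = 6047 W
P_in = P_out / η = 6047 / 0.759 = 7967 W
I_L = P_in / (√3·V_L·cosφ) = 7967 / (1.732 × 575 × 0.782) = 10.2 A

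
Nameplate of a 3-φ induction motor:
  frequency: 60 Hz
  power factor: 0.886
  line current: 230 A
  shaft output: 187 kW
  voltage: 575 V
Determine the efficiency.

P_out = 187 kW = 187000 W
P_in = √3·V_L·I_L·cosφ = 1.732 × 575 × 230 × 0.886 = 202945 W
η = P_out / P_in = 187000 / 202945 = 0.921 = 92.1%

92.1 %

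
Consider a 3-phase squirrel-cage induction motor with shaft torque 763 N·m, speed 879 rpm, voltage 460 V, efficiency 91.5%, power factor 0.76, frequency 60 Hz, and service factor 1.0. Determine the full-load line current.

127 A

ω = 2π×879/60 = 92.05 rad/s; P_out = τω = 763 × 92.05 = 70234 W
P_in = P_out / η = 70234 / 0.915 = 76758 W
I_L = P_in / (√3·V_L·cosφ) = 76758 / (1.732 × 460 × 0.76) = 127 A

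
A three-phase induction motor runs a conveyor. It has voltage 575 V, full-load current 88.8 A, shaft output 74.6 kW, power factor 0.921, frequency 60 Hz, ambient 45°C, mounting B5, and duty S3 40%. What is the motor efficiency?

P_out = 74.6 kW = 74600 W
P_in = √3·V_L·I_L·cosφ = 1.732 × 575 × 88.8 × 0.921 = 81449 W
η = P_out / P_in = 74600 / 81449 = 0.916 = 91.6%

91.6 %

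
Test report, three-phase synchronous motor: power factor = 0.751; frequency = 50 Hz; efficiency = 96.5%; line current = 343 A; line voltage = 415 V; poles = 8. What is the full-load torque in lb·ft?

1680 lb·ft

P_in = √3·V·I·cosφ = 1.732 × 415 × 343 × 0.751 = 185153 W
P_out = η·P_in = 0.965 × 185153 = 178673 W
n = n_s = 120×50/8 = 750 rpm (synchronous)
ω = 2π×750/60 = 78.54 rad/s
τ = P_out/ω = 178673/78.54 = 2275 N·m
In lb·ft: 2275/1.356 = 1680 lb·ft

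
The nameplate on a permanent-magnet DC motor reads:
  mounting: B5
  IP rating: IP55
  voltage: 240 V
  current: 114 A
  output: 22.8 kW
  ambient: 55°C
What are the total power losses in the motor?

P_in = V·I = 240×114 = 27360 W
P_out = 22800 W
Losses = P_in − P_out = 27360 − 22800 = 4560 W

4.56 kW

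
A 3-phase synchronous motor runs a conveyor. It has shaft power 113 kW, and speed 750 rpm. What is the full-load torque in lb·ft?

ω = 2π × 750/60 = 78.54 rad/s
τ = P/ω = 113000/78.54 = 1439 N·m
In lb·ft: 1439/1.356 = 1060 lb·ft

1060 lb·ft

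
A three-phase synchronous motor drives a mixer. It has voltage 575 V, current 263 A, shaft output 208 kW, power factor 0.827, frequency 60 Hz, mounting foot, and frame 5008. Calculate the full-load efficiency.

P_out = 208 kW = 208000 W
P_in = √3·V_L·I_L·cosφ = 1.732 × 575 × 263 × 0.827 = 216609 W
η = P_out / P_in = 208000 / 216609 = 0.960 = 96.0%

96.0 %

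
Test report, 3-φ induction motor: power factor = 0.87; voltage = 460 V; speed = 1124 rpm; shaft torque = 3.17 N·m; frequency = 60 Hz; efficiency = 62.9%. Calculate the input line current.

ω = 2π×1124/60 = 117.7 rad/s; P_out = τω = 3.17 × 117.7 = 373 W
P_in = P_out / η = 373 / 0.629 = 593 W
I_L = P_in / (√3·V_L·cosφ) = 593 / (1.732 × 460 × 0.87) = 0.856 A

0.856 A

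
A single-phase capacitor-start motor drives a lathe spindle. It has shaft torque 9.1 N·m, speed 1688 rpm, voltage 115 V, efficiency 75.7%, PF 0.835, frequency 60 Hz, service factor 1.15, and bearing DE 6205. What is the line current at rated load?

ω = 2π×1688/60 = 176.8 rad/s; P_out = τω = 9.1 × 176.8 = 1609 W
P_in = P_out / η = 1609 / 0.757 = 2125 W
I = P_in / (V·cosφ) = 2125 / (115 × 0.835) = 22.1 A

22.1 A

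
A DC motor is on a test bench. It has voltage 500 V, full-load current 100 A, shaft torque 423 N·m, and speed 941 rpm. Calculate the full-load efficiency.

ω = 2π × 941/60 = 98.54 rad/s; P_out = τω = 423 × 98.54 = 41682 W
P_in = V·I = 500 × 100 = 50000 W
η = P_out / P_in = 41682 / 50000 = 0.834 = 83.4%

83.4 %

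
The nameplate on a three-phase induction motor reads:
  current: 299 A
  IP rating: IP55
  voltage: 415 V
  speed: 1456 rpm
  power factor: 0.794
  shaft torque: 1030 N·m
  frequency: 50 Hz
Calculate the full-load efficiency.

ω = 2π × 1456/60 = 152.5 rad/s; P_out = τω = 1030 × 152.5 = 157075 W
P_in = √3·V_L·I_L·cosφ = 1.732 × 415 × 299 × 0.794 = 170643 W
η = P_out / P_in = 157075 / 170643 = 0.920 = 92.0%

92.0 %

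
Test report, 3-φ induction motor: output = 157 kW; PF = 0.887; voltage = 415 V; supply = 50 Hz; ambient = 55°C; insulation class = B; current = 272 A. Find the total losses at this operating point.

P_in = √3·V·I·cosφ = 1.732×415×272×0.887 = 173416 W
P_out = 157000 W
Losses = P_in − P_out = 173416 − 157000 = 16416 W

16400 W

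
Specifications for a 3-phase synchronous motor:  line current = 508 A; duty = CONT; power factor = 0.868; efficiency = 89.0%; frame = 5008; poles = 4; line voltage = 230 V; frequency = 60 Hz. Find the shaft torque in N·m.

P_in = √3·V·I·cosφ = 1.732 × 230 × 508 × 0.868 = 175654 W
P_out = η·P_in = 0.89 × 175654 = 156332 W
n = n_s = 120×60/4 = 1800 rpm (synchronous)
ω = 2π×1800/60 = 188.5 rad/s
τ = P_out/ω = 156332/188.5 = 829 N·m

829 N·m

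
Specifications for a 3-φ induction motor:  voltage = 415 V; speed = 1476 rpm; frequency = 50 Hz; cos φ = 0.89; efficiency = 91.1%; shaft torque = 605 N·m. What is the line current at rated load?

160 A

ω = 2π×1476/60 = 154.6 rad/s; P_out = τω = 605 × 154.6 = 93533 W
P_in = P_out / η = 93533 / 0.911 = 102671 W
I_L = P_in / (√3·V_L·cosφ) = 102671 / (1.732 × 415 × 0.89) = 160 A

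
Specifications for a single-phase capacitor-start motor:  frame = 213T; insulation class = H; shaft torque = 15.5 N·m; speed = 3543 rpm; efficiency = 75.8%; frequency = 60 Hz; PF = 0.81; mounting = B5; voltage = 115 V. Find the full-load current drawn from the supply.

81.4 A

ω = 2π×3543/60 = 371 rad/s; P_out = τω = 15.5 × 371 = 5751 W
P_in = P_out / η = 5751 / 0.758 = 7587 W
I = P_in / (V·cosφ) = 7587 / (115 × 0.81) = 81.4 A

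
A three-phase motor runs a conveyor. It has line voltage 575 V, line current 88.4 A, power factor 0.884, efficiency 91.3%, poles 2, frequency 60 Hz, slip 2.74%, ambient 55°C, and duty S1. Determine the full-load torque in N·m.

P_in = √3·V·I·cosφ = 1.732 × 575 × 88.4 × 0.884 = 77825 W
P_out = η·P_in = 0.913 × 77825 = 71054 W
n_s = 120×60/2 = 3600 rpm; n = 3600×(1−0.0274) = 3501 rpm
ω = 2π×3501/60 = 366.6 rad/s
τ = P_out/ω = 71054/366.6 = 194 N·m

194 N·m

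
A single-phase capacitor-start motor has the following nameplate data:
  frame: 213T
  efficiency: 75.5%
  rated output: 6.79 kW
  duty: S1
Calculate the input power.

P_out = 6790 W
P_in = P_out/η = 6790/0.755 = 8993 W = 8.99 kW

8.99 kW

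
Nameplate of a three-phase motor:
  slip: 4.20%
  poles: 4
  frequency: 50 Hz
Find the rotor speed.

n_s = 120f/p = 120×50/4 = 1500 rpm
n = n_s(1 − s) = 1500 × (1 − 0.042) = 1437 rpm

1437 rpm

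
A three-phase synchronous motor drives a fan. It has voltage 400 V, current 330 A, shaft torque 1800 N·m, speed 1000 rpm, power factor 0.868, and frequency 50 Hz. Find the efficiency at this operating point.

ω = 2π × 1000/60 = 104.7 rad/s; P_out = τω = 1800 × 104.7 = 188460 W
P_in = √3·V_L·I_L·cosφ = 1.732 × 400 × 330 × 0.868 = 198446 W
η = P_out / P_in = 188460 / 198446 = 0.950 = 95.0%

95.0 %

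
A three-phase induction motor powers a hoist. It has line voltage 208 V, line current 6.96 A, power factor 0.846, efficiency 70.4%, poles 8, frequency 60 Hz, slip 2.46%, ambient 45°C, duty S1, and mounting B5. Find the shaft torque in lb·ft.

P_in = √3·V·I·cosφ = 1.732 × 208 × 6.96 × 0.846 = 2121 W
P_out = η·P_in = 0.704 × 2121 = 1493 W
n_s = 120×60/8 = 900 rpm; n = 900×(1−0.0246) = 878 rpm
ω = 2π×878/60 = 91.94 rad/s
τ = P_out/ω = 1493/91.94 = 16.24 N·m
In lb·ft: 16.24/1.356 = 12 lb·ft

12 lb·ft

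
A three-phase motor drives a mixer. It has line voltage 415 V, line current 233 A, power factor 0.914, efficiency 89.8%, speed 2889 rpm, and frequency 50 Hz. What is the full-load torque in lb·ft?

P_in = √3·V·I·cosφ = 1.732 × 415 × 233 × 0.914 = 153073 W
P_out = η·P_in = 0.898 × 153073 = 137460 W
n = 2889 rpm
ω = 2π×2889/60 = 302.5 rad/s
τ = P_out/ω = 137460/302.5 = 454.4 N·m
In lb·ft: 454.4/1.356 = 335 lb·ft

335 lb·ft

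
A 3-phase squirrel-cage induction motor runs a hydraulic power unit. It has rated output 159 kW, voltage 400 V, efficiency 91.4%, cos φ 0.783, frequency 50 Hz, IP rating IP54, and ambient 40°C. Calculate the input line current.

321 A

P_out = 159 kW = 159000 W
P_in = P_out / η = 159000 / 0.914 = 173961 W
I_L = P_in / (√3·V_L·cosφ) = 173961 / (1.732 × 400 × 0.783) = 321 A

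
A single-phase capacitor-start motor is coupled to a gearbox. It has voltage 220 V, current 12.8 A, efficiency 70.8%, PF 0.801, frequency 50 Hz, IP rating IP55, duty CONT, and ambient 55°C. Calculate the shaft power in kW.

1.6 kW

P_in = V·I·cosφ = 220 × 12.8 × 0.801 = 2256 W
P_out = η·P_in = 0.708 × 2256 = 1597 W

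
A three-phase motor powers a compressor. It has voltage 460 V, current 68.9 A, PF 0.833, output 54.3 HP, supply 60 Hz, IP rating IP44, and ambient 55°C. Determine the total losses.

5220 W

P_in = √3·V·I·cosφ = 1.732×460×68.9×0.833 = 45727 W
P_out = 54.3×746 = 40508 W
Losses = P_in − P_out = 45727 − 40508 = 5219 W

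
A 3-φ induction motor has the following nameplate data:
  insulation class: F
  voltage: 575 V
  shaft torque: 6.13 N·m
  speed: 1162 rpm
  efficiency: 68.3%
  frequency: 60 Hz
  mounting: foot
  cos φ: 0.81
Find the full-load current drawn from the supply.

ω = 2π×1162/60 = 121.7 rad/s; P_out = τω = 6.13 × 121.7 = 746 W
P_in = P_out / η = 746 / 0.683 = 1092 W
I_L = P_in / (√3·V_L·cosφ) = 1092 / (1.732 × 575 × 0.81) = 1.35 A

1.35 A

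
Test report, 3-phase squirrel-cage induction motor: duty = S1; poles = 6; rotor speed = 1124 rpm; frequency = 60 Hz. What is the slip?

n_s = 120f/p = 120×60/6 = 1200 rpm
s = (n_s − n)/n_s = (1200 − 1124)/1200 = 0.0633

6.3 %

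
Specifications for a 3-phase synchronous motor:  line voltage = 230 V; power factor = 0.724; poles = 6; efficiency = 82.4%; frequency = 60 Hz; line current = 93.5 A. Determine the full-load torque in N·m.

P_in = √3·V·I·cosφ = 1.732 × 230 × 93.5 × 0.724 = 26967 W
P_out = η·P_in = 0.824 × 26967 = 22221 W
n = n_s = 120×60/6 = 1200 rpm (synchronous)
ω = 2π×1200/60 = 125.7 rad/s
τ = P_out/ω = 22221/125.7 = 177 N·m

177 N·m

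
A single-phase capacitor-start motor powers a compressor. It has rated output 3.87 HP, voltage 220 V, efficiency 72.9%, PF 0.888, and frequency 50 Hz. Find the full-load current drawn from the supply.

P_out = 3.87 × 746 = 2887 W
P_in = P_out / η = 2887 / 0.729 = 3960 W
I = P_in / (V·cosφ) = 3960 / (220 × 0.888) = 20.3 A

20.3 A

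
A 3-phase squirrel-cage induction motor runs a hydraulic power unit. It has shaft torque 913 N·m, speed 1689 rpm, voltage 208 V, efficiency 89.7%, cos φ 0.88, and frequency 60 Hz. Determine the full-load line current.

ω = 2π×1689/60 = 176.9 rad/s; P_out = τω = 913 × 176.9 = 161510 W
P_in = P_out / η = 161510 / 0.897 = 180056 W
I_L = P_in / (√3·V_L·cosφ) = 180056 / (1.732 × 208 × 0.88) = 568 A

568 A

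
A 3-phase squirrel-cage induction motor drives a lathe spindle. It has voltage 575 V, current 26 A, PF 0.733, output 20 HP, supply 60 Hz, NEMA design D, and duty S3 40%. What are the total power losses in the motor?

P_in = √3·V·I·cosφ = 1.732×575×26×0.733 = 18980 W
P_out = 20×746 = 14920 W
Losses = P_in − P_out = 18980 − 14920 = 4060 W

4060 W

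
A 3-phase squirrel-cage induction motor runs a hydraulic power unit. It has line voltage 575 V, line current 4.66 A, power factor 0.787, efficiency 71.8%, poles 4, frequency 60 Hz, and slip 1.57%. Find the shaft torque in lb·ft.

P_in = √3·V·I·cosφ = 1.732 × 575 × 4.66 × 0.787 = 3652 W
P_out = η·P_in = 0.718 × 3652 = 2622 W
n_s = 120×60/4 = 1800 rpm; n = 1800×(1−0.0157) = 1772 rpm
ω = 2π×1772/60 = 185.6 rad/s
τ = P_out/ω = 2622/185.6 = 14.13 N·m
In lb·ft: 14.13/1.356 = 10.4 lb·ft

10.4 lb·ft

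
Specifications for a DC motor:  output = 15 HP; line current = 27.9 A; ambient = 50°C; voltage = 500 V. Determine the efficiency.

80.2 %

P_out = 15 × 746 = 11190 W
P_in = V·I = 500 × 27.9 = 13950 W
η = P_out / P_in = 11190 / 13950 = 0.802 = 80.2%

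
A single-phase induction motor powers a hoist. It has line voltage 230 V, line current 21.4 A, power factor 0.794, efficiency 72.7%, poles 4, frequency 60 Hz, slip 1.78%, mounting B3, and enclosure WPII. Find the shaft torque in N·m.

P_in = V·I·cosφ = 230 × 21.4 × 0.794 = 3908 W
P_out = η·P_in = 0.727 × 3908 = 2841 W
n_s = 120×60/4 = 1800 rpm; n = 1800×(1−0.0178) = 1768 rpm
ω = 2π×1768/60 = 185.1 rad/s
τ = P_out/ω = 2841/185.1 = 15.3 N·m

15.3 N·m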